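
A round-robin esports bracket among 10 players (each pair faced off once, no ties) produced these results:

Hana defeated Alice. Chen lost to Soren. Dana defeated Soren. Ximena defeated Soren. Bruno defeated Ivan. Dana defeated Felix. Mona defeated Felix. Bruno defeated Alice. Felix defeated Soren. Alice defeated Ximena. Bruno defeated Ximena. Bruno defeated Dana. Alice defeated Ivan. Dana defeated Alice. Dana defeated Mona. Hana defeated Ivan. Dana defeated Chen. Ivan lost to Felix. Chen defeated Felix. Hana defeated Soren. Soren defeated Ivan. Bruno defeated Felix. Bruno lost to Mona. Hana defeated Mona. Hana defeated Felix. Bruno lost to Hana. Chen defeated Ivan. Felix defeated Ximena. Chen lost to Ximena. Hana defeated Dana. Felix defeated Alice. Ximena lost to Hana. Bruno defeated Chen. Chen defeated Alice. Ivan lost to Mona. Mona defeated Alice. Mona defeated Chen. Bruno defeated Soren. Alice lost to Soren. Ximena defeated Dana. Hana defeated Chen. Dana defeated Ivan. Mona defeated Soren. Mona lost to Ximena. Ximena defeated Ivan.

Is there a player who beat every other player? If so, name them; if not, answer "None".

Hana has 9 wins out of 9 opponents — a perfect record.

Hana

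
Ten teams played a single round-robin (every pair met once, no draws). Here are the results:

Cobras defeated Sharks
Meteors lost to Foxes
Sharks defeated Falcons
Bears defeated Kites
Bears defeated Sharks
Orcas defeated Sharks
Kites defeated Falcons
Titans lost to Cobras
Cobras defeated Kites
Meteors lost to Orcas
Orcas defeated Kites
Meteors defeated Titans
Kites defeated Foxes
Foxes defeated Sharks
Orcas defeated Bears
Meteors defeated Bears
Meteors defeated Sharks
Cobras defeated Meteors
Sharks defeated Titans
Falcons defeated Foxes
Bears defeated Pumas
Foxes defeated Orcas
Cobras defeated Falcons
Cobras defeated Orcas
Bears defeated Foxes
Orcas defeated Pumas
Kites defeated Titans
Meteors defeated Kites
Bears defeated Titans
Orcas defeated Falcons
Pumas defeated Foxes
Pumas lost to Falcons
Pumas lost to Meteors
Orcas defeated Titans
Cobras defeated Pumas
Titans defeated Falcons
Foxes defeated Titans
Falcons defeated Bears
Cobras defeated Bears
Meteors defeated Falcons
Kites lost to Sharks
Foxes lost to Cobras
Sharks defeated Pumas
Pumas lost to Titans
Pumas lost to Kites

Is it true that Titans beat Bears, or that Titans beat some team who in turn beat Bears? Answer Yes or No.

Titans did not beat Bears directly.
Titans beat Pumas, Falcons. Of those, Falcons beat Bears.

Yes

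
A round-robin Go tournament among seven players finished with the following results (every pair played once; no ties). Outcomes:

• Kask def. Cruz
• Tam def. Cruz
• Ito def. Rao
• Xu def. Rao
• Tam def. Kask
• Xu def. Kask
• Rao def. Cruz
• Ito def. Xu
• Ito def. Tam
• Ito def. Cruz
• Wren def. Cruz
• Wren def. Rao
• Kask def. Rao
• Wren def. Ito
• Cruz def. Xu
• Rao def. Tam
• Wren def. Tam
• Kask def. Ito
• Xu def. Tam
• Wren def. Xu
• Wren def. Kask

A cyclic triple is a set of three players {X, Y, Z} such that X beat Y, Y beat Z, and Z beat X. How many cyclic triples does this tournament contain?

6

Win totals: Kask 3, Wren 6, Tam 2, Ito 4, Rao 2, Xu 3, Cruz 1.
A player with w wins dominates both others in C(w,2) triples; summing gives 3 + 15 + 1 + 6 + 1 + 3 + 0 = 29 transitive triples.
Total triples C(7,3) = 35, so cyclic triples = 35 − 29 = 6.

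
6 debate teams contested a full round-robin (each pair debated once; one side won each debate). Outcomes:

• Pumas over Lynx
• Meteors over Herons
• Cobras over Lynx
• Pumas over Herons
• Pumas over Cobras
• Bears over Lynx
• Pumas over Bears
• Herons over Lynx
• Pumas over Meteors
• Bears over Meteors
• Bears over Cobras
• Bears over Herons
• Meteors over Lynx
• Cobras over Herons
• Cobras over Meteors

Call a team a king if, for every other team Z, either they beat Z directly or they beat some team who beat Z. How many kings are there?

1

Herons cannot reach Meteors, Cobras, Bears, Pumas in two steps.
Meteors cannot reach Cobras, Bears, Pumas in two steps.
Cobras cannot reach Bears, Pumas in two steps.
Bears cannot reach Pumas in two steps.
Lynx cannot reach Herons, Meteors, Cobras, Bears, Pumas in two steps.
Pumas reaches everyone (king).
Kings: Pumas — 1.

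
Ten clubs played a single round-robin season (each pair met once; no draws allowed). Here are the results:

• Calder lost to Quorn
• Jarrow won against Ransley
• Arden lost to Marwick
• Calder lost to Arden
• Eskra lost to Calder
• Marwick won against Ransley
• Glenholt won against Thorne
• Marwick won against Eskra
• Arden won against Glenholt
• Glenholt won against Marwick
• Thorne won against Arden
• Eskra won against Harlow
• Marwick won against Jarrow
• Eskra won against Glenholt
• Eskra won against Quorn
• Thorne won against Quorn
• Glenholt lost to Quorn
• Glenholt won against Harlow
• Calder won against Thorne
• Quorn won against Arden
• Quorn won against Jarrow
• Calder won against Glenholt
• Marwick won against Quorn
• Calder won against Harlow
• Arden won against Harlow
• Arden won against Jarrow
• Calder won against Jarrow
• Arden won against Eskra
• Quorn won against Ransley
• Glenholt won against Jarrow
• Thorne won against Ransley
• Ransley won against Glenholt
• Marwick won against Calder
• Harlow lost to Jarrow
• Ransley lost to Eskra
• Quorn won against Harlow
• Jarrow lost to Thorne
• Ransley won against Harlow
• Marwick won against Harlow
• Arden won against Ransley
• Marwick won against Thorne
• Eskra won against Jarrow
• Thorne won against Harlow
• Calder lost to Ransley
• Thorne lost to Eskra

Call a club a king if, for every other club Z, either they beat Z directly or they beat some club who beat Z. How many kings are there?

Harlow cannot reach Arden, Jarrow, Calder, Quorn, Thorne, Eskra, Ransley, Marwick, Glenholt in two steps.
Arden reaches everyone (king).
Jarrow cannot reach Arden, Quorn, Thorne, Eskra, Marwick in two steps.
Calder reaches everyone (king).
Quorn reaches everyone (king).
Thorne cannot reach Marwick in two steps.
Eskra reaches everyone (king).
Ransley cannot reach Arden, Quorn in two steps.
Marwick reaches everyone (king).
Glenholt reaches everyone (king).
Kings: Arden, Calder, Quorn, Eskra, Marwick, Glenholt — 6.

6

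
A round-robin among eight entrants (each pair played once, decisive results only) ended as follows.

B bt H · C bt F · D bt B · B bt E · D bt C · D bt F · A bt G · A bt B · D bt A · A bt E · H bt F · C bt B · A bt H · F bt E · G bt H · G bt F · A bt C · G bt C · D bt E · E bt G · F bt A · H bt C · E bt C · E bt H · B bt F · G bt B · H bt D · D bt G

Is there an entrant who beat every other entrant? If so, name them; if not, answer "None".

None

Highest win total is D with 6 (out of 7 possible).
D lost to H, so no entrant went undefeated.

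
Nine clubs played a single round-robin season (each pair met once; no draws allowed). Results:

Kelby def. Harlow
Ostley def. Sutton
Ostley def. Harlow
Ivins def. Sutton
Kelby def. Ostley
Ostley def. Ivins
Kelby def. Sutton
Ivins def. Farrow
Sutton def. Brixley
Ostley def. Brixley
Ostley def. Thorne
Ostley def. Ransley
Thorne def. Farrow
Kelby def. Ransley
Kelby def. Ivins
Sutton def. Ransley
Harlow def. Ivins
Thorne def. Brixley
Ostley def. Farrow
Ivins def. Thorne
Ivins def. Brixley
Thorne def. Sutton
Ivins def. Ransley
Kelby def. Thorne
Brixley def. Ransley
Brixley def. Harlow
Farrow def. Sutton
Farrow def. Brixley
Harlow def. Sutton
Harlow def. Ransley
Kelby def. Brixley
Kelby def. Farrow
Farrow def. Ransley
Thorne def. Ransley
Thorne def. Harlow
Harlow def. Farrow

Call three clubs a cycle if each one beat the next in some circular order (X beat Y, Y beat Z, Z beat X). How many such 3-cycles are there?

Win totals: Ostley 7, Harlow 4, Farrow 3, Kelby 8, Ransley 0, Brixley 2, Sutton 2, Thorne 5, Ivins 5.
A club with w wins dominates both others in C(w,2) triples; summing gives 21 + 6 + 3 + 28 + 0 + 1 + 1 + 10 + 10 = 80 transitive triples.
Total triples C(9,3) = 84, so cyclic triples = 84 − 80 = 4.

4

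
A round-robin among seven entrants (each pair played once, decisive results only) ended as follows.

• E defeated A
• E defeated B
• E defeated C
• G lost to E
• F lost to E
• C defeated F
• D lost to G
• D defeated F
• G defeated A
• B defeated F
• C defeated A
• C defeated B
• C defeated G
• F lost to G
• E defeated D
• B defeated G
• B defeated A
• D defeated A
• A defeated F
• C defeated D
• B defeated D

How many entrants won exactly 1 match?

1

Win totals: A 1, B 4, C 5, D 2, E 6, F 0, G 3.
Exactly 1: A — 1 entrant.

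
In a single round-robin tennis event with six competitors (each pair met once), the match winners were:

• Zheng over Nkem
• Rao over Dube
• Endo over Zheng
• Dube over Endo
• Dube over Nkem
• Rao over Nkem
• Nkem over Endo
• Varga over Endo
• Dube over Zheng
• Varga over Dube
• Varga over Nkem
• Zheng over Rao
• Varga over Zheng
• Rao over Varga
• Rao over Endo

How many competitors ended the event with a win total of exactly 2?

Win totals: Zheng 2, Rao 4, Endo 1, Nkem 1, Dube 3, Varga 4.
Exactly 2: Zheng — 1 competitor.

1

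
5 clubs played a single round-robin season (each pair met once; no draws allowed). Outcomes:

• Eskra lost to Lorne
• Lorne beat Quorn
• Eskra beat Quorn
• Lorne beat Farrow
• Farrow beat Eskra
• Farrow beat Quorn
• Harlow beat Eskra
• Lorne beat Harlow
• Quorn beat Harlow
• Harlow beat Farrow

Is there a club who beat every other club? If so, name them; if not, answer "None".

Lorne has 4 wins out of 4 opponents — a perfect record.

Lorne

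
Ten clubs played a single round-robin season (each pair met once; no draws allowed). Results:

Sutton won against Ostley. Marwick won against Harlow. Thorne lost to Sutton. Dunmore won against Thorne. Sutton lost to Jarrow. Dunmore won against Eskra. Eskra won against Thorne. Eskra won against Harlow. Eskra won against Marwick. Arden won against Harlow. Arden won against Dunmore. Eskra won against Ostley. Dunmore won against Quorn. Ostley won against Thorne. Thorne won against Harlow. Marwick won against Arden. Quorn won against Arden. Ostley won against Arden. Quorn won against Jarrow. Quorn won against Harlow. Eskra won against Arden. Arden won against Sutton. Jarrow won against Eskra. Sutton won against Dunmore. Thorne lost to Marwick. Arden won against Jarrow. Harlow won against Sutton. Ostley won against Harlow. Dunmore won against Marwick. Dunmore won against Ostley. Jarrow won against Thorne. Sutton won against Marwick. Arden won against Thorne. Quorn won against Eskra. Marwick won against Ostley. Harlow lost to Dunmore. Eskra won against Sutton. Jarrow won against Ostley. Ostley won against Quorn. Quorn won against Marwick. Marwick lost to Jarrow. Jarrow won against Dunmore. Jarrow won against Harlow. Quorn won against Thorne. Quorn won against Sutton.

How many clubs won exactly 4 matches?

3

Win totals: Arden 5, Thorne 1, Marwick 4, Ostley 4, Eskra 6, Quorn 7, Harlow 1, Dunmore 6, Jarrow 7, Sutton 4.
Exactly 4: Marwick, Ostley, Sutton — 3 clubs.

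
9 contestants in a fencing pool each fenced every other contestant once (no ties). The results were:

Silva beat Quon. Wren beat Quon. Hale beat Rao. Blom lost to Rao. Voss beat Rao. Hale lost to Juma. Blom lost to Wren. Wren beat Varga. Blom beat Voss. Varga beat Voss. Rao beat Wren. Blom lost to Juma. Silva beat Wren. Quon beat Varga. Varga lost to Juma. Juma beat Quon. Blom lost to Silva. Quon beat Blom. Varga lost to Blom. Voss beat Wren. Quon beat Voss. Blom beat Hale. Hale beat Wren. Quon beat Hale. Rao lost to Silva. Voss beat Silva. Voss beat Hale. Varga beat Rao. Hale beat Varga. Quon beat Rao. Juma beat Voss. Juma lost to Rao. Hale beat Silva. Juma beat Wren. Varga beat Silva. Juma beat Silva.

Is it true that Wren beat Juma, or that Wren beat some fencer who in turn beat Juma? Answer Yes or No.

Wren did not beat Juma directly.
Wren beat Varga, Blom, Quon, but each of them lost to Juma. No two-step path.

No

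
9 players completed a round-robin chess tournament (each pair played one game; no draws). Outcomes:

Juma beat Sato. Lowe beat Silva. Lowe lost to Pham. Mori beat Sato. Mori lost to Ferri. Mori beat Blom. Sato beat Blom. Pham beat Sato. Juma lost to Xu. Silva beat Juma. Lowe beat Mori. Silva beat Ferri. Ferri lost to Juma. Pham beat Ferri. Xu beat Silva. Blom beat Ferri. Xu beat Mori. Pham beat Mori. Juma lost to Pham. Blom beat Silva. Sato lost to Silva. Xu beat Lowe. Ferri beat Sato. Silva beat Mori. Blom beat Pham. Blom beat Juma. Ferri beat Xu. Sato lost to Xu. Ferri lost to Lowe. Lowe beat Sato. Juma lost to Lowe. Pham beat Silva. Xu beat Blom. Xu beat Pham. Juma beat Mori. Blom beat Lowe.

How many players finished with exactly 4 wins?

Win totals: Xu 7, Ferri 3, Pham 6, Silva 4, Mori 2, Sato 1, Lowe 5, Blom 5, Juma 3.
Exactly 4: Silva — 1 player.

1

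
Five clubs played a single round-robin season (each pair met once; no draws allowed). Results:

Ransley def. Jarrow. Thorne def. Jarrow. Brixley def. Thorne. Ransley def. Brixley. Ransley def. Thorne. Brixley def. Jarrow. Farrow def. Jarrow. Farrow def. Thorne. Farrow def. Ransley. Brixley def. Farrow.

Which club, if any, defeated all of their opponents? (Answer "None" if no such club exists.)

Highest win total is Ransley with 3 (out of 4 possible).
Ransley lost to Farrow, so no club went undefeated.

None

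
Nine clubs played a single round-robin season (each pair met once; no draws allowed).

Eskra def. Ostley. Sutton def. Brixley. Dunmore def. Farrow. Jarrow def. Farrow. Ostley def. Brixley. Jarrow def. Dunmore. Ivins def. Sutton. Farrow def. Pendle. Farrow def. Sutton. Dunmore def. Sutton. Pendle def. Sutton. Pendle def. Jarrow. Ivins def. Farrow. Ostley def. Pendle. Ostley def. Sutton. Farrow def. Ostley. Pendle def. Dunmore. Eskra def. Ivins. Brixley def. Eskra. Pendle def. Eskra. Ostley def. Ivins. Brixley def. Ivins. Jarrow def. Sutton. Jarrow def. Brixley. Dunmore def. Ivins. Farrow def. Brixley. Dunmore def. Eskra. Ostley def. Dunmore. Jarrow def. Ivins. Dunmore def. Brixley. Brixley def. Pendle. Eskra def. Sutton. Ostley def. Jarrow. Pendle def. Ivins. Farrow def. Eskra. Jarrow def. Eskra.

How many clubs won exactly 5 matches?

3

Win totals: Ivins 2, Ostley 6, Sutton 1, Dunmore 5, Eskra 3, Farrow 5, Jarrow 6, Brixley 3, Pendle 5.
Exactly 5: Dunmore, Farrow, Pendle — 3 clubs.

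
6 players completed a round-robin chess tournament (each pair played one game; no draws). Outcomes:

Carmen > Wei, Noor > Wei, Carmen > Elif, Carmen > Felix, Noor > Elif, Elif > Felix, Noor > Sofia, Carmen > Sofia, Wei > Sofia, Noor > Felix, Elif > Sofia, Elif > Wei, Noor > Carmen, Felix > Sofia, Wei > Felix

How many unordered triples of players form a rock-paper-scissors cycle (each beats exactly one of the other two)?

0

Win totals: Noor 5, Carmen 4, Elif 3, Wei 2, Sofia 0, Felix 1.
A player with w wins dominates both others in C(w,2) triples; summing gives 10 + 6 + 3 + 1 + 0 + 0 = 20 transitive triples.
Total triples C(6,3) = 20, so cyclic triples = 20 − 20 = 0.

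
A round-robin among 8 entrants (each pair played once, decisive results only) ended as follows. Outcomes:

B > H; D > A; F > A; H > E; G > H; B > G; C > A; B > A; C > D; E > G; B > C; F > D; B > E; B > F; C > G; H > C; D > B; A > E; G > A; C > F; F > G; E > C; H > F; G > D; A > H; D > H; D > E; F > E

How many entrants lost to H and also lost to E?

1

H beat: C, E, F.
E beat: C, G.
Both beat: C — 1.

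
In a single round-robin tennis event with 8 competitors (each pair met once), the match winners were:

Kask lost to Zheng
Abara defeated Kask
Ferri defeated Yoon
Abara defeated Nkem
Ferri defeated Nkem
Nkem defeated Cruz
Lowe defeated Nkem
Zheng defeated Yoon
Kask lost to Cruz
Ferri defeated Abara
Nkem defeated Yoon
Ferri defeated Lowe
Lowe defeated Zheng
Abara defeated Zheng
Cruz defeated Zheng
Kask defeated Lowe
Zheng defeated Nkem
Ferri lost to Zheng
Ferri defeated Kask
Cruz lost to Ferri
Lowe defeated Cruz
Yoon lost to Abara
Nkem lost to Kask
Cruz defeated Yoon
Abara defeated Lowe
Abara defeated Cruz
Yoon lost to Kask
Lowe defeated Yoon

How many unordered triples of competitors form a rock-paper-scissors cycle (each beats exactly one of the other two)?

Win totals: Yoon 0, Zheng 4, Cruz 3, Kask 3, Lowe 4, Nkem 2, Ferri 6, Abara 6.
A competitor with w wins dominates both others in C(w,2) triples; summing gives 0 + 6 + 3 + 3 + 6 + 1 + 15 + 15 = 49 transitive triples.
Total triples C(8,3) = 56, so cyclic triples = 56 − 49 = 7.

7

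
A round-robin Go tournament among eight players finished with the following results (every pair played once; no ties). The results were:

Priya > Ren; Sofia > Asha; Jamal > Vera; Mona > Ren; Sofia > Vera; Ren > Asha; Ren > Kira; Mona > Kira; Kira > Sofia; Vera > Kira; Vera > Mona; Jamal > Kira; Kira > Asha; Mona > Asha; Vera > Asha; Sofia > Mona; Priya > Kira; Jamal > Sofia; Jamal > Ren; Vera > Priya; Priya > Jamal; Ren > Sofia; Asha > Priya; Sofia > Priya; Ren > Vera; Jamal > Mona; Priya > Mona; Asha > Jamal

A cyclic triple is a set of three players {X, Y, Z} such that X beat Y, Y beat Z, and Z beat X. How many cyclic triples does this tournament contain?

17

Win totals: Mona 3, Sofia 4, Vera 4, Ren 4, Asha 2, Kira 2, Jamal 5, Priya 4.
A player with w wins dominates both others in C(w,2) triples; summing gives 3 + 6 + 6 + 6 + 1 + 1 + 10 + 6 = 39 transitive triples.
Total triples C(8,3) = 56, so cyclic triples = 56 − 39 = 17.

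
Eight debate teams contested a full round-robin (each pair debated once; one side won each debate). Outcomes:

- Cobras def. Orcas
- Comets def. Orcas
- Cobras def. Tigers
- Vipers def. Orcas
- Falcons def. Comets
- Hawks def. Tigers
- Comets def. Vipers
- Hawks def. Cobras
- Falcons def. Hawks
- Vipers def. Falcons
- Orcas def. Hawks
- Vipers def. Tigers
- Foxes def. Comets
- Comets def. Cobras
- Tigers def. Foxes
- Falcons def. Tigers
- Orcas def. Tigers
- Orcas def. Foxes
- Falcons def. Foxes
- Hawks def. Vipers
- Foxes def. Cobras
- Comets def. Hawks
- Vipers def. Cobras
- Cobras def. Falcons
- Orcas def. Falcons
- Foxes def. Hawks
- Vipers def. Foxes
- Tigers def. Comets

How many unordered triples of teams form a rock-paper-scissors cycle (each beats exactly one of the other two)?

Win totals: Cobras 3, Vipers 5, Comets 4, Hawks 3, Falcons 4, Tigers 2, Orcas 4, Foxes 3.
A team with w wins dominates both others in C(w,2) triples; summing gives 3 + 10 + 6 + 3 + 6 + 1 + 6 + 3 = 38 transitive triples.
Total triples C(8,3) = 56, so cyclic triples = 56 − 38 = 18.

18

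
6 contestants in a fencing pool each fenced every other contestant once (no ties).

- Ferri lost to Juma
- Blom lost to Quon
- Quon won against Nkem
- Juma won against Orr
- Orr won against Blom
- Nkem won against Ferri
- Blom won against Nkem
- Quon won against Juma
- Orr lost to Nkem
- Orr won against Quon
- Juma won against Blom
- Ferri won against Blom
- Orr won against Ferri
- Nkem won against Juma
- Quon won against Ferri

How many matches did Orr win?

3

Orr's results: beat Ferri, Quon, Blom; lost to Nkem, Juma.
That is 3 wins.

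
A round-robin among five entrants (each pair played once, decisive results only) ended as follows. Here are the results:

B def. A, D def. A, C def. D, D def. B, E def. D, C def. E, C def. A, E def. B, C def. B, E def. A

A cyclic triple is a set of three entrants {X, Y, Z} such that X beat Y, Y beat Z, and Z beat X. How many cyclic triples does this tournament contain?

Win totals: A 0, B 1, C 4, D 2, E 3.
An entrant with w wins dominates both others in C(w,2) triples; summing gives 0 + 0 + 6 + 1 + 3 = 10 transitive triples.
Total triples C(5,3) = 10, so cyclic triples = 10 − 10 = 0.

0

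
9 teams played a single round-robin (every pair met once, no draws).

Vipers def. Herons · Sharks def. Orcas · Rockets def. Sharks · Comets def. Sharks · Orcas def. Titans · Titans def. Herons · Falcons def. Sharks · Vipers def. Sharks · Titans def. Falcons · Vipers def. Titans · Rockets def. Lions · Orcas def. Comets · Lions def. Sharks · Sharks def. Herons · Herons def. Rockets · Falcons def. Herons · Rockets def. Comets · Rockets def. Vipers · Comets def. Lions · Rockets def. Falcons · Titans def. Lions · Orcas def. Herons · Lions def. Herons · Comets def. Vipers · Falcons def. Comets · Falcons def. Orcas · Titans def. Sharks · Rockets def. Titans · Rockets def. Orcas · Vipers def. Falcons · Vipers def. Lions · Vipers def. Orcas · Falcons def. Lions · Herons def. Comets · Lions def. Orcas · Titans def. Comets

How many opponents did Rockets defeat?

7

Rockets' results: beat Sharks, Vipers, Comets, Orcas, Titans, Falcons, Lions; lost to Herons.
That is 7 wins.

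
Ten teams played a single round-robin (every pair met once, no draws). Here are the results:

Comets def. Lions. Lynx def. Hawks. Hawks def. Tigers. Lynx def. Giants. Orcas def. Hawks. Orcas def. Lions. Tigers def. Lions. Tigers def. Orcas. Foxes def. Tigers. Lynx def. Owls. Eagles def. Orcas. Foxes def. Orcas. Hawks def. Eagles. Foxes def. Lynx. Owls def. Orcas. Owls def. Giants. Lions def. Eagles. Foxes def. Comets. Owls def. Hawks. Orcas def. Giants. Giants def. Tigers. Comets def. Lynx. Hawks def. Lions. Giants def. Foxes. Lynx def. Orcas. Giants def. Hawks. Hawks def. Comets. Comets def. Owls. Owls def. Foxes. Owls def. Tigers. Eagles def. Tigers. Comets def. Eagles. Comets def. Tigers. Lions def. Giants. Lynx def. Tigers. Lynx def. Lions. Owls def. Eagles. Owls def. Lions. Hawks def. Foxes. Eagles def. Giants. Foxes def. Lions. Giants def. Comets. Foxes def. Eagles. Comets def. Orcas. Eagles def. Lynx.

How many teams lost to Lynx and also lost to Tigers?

Lynx beat: Orcas, Tigers, Hawks, Owls, Giants, Lions.
Tigers beat: Orcas, Lions.
Both beat: Orcas, Lions — 2.

2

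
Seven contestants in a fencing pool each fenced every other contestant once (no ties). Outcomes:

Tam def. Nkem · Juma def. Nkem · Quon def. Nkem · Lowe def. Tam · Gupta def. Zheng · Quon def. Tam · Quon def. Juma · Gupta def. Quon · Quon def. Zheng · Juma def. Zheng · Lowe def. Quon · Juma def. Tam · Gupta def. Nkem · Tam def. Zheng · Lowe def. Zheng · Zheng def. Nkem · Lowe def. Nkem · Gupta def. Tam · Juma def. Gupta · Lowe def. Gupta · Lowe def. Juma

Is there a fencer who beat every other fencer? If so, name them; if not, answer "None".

Lowe

Lowe has 6 wins out of 6 opponents — a perfect record.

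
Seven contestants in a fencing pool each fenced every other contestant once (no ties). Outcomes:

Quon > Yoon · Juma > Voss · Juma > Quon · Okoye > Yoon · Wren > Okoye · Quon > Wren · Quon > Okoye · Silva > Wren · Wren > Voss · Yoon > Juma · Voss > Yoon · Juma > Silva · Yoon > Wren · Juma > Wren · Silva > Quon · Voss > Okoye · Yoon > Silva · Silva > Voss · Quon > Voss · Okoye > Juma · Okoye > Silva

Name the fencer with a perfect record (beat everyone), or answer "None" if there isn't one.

None

Highest win total is Quon with 4 (out of 6 possible).
Quon lost to Juma, Silva, so no fencer went undefeated.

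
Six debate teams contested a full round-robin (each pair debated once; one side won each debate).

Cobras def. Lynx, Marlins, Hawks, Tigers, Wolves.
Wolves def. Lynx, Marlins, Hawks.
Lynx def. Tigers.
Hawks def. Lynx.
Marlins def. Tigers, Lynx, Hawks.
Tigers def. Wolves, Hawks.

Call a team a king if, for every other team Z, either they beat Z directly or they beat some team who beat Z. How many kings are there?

1

Cobras reaches everyone (king).
Wolves cannot reach Cobras in two steps.
Marlins cannot reach Cobras in two steps.
Tigers cannot reach Cobras in two steps.
Lynx cannot reach Cobras, Marlins in two steps.
Hawks cannot reach Cobras, Wolves, Marlins in two steps.
Kings: Cobras — 1.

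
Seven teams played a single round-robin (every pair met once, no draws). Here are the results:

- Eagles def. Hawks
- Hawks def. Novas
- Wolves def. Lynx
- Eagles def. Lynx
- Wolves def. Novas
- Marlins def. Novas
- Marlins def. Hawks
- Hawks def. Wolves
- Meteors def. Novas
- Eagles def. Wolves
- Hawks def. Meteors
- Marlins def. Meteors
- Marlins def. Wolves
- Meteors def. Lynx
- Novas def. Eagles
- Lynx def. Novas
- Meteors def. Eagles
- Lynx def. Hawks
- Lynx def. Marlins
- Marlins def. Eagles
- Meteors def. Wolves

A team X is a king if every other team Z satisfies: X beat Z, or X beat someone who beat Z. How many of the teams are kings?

Eagles reaches everyone (king).
Lynx reaches everyone (king).
Wolves cannot reach Meteors in two steps.
Marlins reaches everyone (king).
Hawks cannot reach Marlins in two steps.
Meteors reaches everyone (king).
Novas cannot reach Marlins, Meteors in two steps.
Kings: Eagles, Lynx, Marlins, Meteors — 4.

4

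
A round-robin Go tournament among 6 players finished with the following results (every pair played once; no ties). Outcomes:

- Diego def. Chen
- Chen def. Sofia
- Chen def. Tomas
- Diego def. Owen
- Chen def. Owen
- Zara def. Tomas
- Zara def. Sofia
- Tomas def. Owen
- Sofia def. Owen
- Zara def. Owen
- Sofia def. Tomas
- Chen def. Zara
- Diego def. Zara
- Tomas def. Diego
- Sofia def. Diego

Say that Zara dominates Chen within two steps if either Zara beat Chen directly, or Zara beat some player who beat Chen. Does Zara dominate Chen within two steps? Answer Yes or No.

Zara did not beat Chen directly.
Zara beat Tomas, Sofia, Owen, but each of them lost to Chen. No two-step path.

No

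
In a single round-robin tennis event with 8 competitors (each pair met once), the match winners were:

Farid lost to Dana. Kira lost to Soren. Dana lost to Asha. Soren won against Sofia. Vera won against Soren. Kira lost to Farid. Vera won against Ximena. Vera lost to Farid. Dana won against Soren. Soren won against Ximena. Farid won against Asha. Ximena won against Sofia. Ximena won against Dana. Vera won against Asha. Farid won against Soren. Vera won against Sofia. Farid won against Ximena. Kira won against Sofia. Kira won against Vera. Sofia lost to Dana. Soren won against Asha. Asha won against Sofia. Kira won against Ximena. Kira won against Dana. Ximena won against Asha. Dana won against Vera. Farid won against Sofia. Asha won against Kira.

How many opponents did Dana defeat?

4

Dana's results: beat Soren, Farid, Sofia, Vera; lost to Ximena, Asha, Kira.
That is 4 wins.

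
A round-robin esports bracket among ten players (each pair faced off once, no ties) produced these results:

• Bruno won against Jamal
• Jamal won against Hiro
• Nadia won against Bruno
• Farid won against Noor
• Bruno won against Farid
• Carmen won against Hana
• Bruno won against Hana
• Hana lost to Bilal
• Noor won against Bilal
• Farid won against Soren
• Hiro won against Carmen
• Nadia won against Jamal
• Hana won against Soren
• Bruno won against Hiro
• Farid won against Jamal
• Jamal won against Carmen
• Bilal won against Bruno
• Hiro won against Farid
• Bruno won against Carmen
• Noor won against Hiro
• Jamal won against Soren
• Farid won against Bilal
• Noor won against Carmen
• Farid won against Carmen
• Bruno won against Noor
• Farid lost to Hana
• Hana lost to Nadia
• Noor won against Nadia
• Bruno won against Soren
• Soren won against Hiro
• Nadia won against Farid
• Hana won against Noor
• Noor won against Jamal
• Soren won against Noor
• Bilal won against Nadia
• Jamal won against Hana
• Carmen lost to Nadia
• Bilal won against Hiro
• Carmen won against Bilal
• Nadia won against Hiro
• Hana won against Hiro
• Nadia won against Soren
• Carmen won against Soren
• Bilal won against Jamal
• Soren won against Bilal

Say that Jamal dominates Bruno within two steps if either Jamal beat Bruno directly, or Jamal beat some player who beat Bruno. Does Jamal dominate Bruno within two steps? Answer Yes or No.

Jamal did not beat Bruno directly.
Jamal beat Hiro, Hana, Carmen, Soren, but each of them lost to Bruno. No two-step path.

No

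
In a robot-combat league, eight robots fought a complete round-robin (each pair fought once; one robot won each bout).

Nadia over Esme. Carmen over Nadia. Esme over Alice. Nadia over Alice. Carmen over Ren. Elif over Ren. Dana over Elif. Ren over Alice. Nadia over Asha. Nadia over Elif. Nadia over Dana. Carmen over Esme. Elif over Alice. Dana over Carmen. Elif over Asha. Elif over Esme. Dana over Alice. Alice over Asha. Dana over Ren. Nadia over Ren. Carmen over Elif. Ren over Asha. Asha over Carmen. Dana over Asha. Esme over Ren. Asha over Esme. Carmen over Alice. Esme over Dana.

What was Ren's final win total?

Ren's results: beat Alice, Asha; lost to Dana, Elif, Esme, Nadia, Carmen.
That is 2 wins.

2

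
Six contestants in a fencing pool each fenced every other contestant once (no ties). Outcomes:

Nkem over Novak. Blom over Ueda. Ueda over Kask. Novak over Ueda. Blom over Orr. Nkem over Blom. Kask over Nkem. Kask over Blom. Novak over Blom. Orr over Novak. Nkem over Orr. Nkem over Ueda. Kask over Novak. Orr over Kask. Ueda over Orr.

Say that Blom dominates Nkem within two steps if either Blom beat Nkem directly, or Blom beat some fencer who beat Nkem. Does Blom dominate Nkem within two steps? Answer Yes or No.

Blom did not beat Nkem directly.
Blom beat Ueda, Orr, but each of them lost to Nkem. No two-step path.

No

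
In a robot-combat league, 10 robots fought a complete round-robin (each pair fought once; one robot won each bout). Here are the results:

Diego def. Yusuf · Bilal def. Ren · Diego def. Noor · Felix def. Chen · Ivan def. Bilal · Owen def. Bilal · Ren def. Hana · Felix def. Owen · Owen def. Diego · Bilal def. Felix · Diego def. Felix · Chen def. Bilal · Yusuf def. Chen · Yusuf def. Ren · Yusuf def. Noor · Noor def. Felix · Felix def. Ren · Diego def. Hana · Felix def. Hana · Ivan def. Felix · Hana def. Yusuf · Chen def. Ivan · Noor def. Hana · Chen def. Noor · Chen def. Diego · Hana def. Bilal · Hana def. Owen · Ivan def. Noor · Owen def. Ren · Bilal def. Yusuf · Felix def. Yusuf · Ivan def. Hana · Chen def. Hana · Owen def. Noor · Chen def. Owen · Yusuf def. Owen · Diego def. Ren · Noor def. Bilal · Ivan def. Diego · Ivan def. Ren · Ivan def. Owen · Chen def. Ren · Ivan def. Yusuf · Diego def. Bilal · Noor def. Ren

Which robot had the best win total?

Win totals: Diego 6, Ivan 8, Ren 1, Chen 7, Hana 3, Bilal 3, Noor 4, Yusuf 4, Owen 4, Felix 5.
Ivan leads with 8 wins (next highest: 7).

Ivan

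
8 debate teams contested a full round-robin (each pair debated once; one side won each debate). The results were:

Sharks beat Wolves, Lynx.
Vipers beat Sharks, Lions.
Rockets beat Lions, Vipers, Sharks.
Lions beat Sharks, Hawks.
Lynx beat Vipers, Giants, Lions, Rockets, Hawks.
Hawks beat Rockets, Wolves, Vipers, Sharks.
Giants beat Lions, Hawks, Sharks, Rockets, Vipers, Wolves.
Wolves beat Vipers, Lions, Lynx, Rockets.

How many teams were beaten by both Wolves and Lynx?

3

Wolves beat: Lions, Vipers, Rockets, Lynx.
Lynx beat: Lions, Vipers, Rockets, Hawks, Giants.
Both beat: Lions, Vipers, Rockets — 3.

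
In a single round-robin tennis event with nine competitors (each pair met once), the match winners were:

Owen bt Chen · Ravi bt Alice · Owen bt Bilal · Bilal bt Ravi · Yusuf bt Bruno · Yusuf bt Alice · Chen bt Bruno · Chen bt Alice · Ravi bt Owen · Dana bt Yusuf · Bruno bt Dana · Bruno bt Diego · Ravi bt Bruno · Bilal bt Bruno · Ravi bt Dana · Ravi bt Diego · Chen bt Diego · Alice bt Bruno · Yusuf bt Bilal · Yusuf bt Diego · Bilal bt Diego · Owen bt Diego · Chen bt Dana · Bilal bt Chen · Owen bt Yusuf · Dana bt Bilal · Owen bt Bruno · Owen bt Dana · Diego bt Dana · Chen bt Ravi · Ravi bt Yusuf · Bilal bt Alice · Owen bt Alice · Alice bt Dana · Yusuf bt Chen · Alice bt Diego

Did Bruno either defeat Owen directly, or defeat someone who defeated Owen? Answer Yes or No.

Bruno did not beat Owen directly.
Bruno beat Diego, Dana, but each of them lost to Owen. No two-step path.

No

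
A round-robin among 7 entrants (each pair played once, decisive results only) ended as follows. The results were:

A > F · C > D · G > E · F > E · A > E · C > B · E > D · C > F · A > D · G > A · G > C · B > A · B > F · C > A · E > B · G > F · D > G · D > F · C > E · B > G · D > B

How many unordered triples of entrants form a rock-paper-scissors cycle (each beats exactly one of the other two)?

9

Win totals: A 3, B 3, C 5, D 3, E 2, F 1, G 4.
An entrant with w wins dominates both others in C(w,2) triples; summing gives 3 + 3 + 10 + 3 + 1 + 0 + 6 = 26 transitive triples.
Total triples C(7,3) = 35, so cyclic triples = 35 − 26 = 9.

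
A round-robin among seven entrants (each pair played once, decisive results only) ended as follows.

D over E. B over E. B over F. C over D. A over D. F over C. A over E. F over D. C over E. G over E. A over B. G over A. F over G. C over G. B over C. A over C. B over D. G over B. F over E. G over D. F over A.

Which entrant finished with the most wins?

F

Win totals: A 4, B 4, C 3, D 1, E 0, F 5, G 4.
F leads with 5 wins (next highest: 4).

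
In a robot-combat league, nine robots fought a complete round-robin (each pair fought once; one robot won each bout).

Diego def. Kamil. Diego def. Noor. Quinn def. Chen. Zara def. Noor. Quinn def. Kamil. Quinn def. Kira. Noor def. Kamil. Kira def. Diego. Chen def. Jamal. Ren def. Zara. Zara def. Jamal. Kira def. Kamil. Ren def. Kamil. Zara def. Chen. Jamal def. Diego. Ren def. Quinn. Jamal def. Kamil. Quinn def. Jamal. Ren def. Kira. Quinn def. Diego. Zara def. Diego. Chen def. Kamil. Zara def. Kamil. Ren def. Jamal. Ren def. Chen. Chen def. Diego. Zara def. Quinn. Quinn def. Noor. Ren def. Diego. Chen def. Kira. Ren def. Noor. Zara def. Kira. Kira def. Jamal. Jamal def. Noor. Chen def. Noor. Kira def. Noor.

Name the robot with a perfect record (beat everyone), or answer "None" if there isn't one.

Ren has 8 wins out of 8 opponents — a perfect record.

Ren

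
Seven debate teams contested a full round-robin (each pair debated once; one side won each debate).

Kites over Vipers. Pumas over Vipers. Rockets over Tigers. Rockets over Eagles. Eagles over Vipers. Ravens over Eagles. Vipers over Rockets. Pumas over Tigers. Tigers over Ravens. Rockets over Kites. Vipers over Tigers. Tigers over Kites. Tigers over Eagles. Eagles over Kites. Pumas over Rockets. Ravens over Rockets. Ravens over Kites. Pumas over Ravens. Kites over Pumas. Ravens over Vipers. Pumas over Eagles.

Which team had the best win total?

Pumas

Win totals: Eagles 2, Ravens 4, Kites 2, Tigers 3, Vipers 2, Rockets 3, Pumas 5.
Pumas leads with 5 wins (next highest: 4).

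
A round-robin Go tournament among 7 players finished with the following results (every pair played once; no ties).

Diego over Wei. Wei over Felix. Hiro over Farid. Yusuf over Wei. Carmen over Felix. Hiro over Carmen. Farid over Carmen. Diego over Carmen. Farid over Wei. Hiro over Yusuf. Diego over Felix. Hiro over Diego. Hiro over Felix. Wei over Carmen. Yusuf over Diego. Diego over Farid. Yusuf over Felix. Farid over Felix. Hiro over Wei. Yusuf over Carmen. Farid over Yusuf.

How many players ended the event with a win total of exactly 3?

0

Win totals: Felix 0, Yusuf 4, Diego 4, Hiro 6, Farid 4, Carmen 1, Wei 2.
No player has exactly 3 wins.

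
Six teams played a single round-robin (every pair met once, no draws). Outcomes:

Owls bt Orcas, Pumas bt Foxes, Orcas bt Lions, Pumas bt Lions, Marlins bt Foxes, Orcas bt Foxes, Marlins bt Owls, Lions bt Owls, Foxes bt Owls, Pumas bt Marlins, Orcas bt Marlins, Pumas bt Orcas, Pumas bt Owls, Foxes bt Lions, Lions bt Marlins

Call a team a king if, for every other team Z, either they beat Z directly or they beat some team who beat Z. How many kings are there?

1

Orcas cannot reach Pumas in two steps.
Owls cannot reach Pumas in two steps.
Marlins cannot reach Pumas in two steps.
Foxes cannot reach Pumas in two steps.
Pumas reaches everyone (king).
Lions cannot reach Pumas in two steps.
Kings: Pumas — 1.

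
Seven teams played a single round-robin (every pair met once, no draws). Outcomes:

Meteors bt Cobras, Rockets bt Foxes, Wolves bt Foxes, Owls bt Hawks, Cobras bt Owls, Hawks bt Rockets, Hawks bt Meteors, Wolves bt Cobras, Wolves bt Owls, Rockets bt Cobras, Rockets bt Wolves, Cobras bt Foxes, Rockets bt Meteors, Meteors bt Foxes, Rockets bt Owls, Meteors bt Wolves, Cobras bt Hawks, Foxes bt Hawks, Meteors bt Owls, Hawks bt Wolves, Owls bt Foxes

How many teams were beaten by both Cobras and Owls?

2

Cobras beat: Foxes, Owls, Hawks.
Owls beat: Foxes, Hawks.
Both beat: Foxes, Hawks — 2.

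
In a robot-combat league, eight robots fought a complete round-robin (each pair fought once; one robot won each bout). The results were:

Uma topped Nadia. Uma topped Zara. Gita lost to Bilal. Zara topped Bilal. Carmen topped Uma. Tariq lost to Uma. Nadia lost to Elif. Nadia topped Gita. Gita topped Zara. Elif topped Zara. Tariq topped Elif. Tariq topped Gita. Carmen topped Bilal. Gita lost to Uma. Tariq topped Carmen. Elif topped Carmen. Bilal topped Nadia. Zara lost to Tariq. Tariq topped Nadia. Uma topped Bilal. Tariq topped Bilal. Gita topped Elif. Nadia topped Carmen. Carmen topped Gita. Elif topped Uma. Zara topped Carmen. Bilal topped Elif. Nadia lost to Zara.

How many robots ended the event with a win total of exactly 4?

1

Win totals: Uma 5, Carmen 3, Gita 2, Elif 4, Bilal 3, Tariq 6, Nadia 2, Zara 3.
Exactly 4: Elif — 1 robot.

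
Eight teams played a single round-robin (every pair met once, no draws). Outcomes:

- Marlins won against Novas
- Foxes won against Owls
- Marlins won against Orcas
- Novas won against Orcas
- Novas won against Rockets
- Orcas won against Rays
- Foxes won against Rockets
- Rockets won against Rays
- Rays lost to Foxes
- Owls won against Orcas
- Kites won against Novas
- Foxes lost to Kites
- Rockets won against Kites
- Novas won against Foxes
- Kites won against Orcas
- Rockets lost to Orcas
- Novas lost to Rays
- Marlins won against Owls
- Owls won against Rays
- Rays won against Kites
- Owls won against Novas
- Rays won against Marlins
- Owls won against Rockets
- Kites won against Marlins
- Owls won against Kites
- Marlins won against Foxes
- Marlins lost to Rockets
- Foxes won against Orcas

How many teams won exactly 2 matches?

Win totals: Rockets 3, Novas 3, Rays 3, Owls 5, Marlins 4, Orcas 2, Kites 4, Foxes 4.
Exactly 2: Orcas — 1 team.

1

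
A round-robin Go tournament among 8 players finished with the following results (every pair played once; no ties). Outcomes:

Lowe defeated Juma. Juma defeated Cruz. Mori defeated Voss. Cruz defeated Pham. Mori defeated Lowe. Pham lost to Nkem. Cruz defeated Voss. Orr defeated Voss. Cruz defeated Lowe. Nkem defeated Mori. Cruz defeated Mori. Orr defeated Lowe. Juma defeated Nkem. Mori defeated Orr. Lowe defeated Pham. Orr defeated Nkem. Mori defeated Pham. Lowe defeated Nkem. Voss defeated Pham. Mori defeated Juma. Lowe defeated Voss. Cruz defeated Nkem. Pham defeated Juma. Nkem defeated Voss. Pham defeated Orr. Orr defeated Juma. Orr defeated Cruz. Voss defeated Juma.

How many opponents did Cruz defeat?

5

Cruz's results: beat Nkem, Lowe, Pham, Voss, Mori; lost to Juma, Orr.
That is 5 wins.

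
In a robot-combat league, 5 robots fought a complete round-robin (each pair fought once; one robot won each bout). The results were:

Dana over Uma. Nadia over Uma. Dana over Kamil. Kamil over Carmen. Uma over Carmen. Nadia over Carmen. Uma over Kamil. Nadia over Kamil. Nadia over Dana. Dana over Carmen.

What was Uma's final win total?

2

Uma's results: beat Kamil, Carmen; lost to Nadia, Dana.
That is 2 wins.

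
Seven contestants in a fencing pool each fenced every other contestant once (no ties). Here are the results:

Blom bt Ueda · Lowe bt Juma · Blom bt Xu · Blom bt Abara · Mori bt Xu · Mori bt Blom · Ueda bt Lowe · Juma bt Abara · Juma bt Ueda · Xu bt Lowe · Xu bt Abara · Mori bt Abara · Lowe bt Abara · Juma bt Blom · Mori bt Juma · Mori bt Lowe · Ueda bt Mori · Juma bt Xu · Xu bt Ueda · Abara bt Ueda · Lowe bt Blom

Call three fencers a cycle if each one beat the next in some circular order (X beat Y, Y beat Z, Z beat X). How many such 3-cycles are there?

9

Win totals: Mori 5, Ueda 2, Xu 3, Lowe 3, Juma 4, Abara 1, Blom 3.
A fencer with w wins dominates both others in C(w,2) triples; summing gives 10 + 1 + 3 + 3 + 6 + 0 + 3 = 26 transitive triples.
Total triples C(7,3) = 35, so cyclic triples = 35 − 26 = 9.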